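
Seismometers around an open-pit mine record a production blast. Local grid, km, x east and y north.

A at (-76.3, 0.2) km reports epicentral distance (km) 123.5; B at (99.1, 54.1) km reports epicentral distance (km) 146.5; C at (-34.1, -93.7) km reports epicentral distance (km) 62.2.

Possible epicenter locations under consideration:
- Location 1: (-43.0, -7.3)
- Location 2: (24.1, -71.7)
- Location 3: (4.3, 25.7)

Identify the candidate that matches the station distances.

Location 2

For each candidate, compare |candidate − station| to the reported distance:
Location 1: residuals A 89.4, B 8.3, C 24.7 → max 89.4 km
Location 2: residuals A 0.0, B 0.0, C 0.0 → max 0.0 km
Location 3: residuals A 39.0, B 47.5, C 63.2 → max 63.2 km
Only Location 2 has all residuals ≈ 0.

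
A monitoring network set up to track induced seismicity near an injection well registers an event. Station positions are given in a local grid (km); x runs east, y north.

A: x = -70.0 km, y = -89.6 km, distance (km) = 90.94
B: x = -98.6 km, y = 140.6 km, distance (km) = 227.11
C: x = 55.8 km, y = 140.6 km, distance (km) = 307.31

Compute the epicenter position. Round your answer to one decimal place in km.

x ≈ -160.2 km, y ≈ -78.0 km

Circle about each station: (x + 70.0)² + (y + 89.6)² = 90.94²; (x + 98.6)² + (y − 140.6)² = 227.11²; (x − 55.8)² + (y − 140.6)² = 307.31².
Subtracting pairs of circle equations eliminates x²+y² and gives linear equations (the radical axes):
-57.2 x + 460.4 y = -26746.71
251.6 x + 460.4 y = -76215.51
Solving the 2×2 system: x ≈ -160.2, y ≈ -78.0 km.
Check against A (with the unrounded x, y): √((x + 70.0)²+(y + 89.6)²) = 90.94 ≈ 90.94 km. ✓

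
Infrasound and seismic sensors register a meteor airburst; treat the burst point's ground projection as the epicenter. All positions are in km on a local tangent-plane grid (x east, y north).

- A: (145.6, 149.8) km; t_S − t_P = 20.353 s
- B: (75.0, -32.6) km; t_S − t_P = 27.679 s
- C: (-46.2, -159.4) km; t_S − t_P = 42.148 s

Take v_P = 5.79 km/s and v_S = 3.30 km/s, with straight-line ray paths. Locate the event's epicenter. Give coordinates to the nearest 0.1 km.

Distance from S−P lag: d = Δt · v_P v_S / (v_P − v_S) = Δt · (5.79·3.30)/(5.79−3.30) ≈ 7.6735·Δt.
So d_A = 156.18, d_B = 212.39, d_C = 323.42 km.
Circle about each station: (x − 145.6)² + (y − 149.8)² = 156.18²; (x − 75.0)² + (y + 32.6)² = 212.39²; (x + 46.2)² + (y + 159.4)² = 323.42².
Subtracting the A equation from the B and C equations removes the quadratic terms:
-141.2 x − 364.8 y = -57668.96
-383.6 x − 618.4 y = -96304.90
Solving the 2×2 system: x ≈ -10.1, y ≈ 162.0 km.

x ≈ -10.1 km, y ≈ 162.0 km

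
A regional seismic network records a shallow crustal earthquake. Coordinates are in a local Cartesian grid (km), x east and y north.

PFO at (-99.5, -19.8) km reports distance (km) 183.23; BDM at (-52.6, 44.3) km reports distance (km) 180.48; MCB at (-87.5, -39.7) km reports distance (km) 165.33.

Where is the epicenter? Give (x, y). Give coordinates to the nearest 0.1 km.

(70.8, -87.4)

Circle about each station: (x + 99.5)² + (y + 19.8)² = 183.23²; (x + 52.6)² + (y − 44.3)² = 180.48²; (x + 87.5)² + (y + 39.7)² = 165.33².
Subtracting the PFO equation from the BDM and MCB equations removes the quadratic terms:
93.8 x + 128.2 y = -4562.84
24.0 x − 39.8 y = 5179.27
Solving the 2×2 system: x ≈ 70.8, y ≈ -87.4 km.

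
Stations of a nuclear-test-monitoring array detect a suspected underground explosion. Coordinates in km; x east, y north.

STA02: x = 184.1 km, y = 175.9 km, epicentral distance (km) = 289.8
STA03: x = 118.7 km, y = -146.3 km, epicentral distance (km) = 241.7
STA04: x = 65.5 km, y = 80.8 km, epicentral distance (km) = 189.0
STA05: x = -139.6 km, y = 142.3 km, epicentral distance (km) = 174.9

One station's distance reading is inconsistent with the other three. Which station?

Solve using three stations at a time. Using STA03, STA04, STA05 (subtract circle equations pairwise → linear system) gives (x, y) ≈ (-90.7, -25.6).
Distances from that point to each station vs reported:
  STA02: calculated 340.7 vs reported 289.8 → residual 50.9 km
  STA03: calculated 241.7 vs reported 241.7 → residual 0.0 km
  STA04: calculated 189.0 vs reported 189.0 → residual 0.0 km
  STA05: calculated 174.9 vs reported 174.9 → residual 0.0 km
STA03, STA04, STA05 are mutually consistent (residuals ≈ 0); STA02 is off by 50.9 km.

STA02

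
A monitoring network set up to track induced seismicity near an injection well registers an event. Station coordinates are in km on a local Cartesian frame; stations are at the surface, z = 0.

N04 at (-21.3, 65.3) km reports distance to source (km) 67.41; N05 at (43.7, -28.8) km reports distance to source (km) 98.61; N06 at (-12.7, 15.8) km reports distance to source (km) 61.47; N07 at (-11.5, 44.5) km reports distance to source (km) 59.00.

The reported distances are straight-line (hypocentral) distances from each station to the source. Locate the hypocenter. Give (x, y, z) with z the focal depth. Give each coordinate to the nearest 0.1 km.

Each station gives a sphere (x−x_i)² + (y−y_i)² + z² = d_i² (stations at z=0).
Subtracting the N04 sphere from N05 and N06: z² cancels, leaving linear equations in x and y:
130.0 x − 188.2 y = -7158.47
17.2 x − 99.0 y = -3541.30
Solving: x ≈ -4.382, y ≈ 35.009 km (keep extra digits for the depth step; rounded: -4.4, 35.0).
Then from the N04 sphere: z² = 67.41² − (x + 21.3)² − (y − 65.3)² with x = -4.382, y = 35.009, so z ≈ 57.796 ≈ 57.8 km.
Check against N07 (with the unrounded solution): distance 59.00 ≈ 59.00 km. ✓

(-4.4, 35.0, 57.8)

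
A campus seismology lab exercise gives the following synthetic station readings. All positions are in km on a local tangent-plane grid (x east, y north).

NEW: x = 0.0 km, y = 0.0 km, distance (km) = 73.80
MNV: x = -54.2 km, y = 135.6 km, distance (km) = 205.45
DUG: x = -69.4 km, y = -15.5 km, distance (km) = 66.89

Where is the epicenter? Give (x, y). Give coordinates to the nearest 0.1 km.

Circle about each station: x² + y² = 73.80²; (x + 54.2)² + (y − 135.6)² = 205.45²; (x + 69.4)² + (y + 15.5)² = 66.89².
Subtracting pairs of circle equations eliminates x²+y² and gives linear equations (the radical axes):
-108.4 x + 271.2 y = -15438.26
-138.8 x − 31.0 y = 6028.78
Solving the 2×2 system: x ≈ -28.2, y ≈ -68.2 km.
Check against NEW (with the unrounded x, y): √(x²+y²) = 73.80 ≈ 73.80 km. ✓

-28.2 km east, -68.2 km north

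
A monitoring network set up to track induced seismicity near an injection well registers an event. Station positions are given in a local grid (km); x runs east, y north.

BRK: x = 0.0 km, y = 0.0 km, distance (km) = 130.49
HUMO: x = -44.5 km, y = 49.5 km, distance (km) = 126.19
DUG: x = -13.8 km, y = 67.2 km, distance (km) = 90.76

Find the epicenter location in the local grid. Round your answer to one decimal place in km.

x ≈ 64.2 km, y ≈ 113.6 km

Circle about each station: x² + y² = 130.49²; (x + 44.5)² + (y − 49.5)² = 126.19²; (x + 13.8)² + (y − 67.2)² = 90.76².
Subtracting pairs of circle equations eliminates x²+y² and gives linear equations (the radical axes):
-89.0 x + 99.0 y = 5534.22
-27.6 x + 134.4 y = 13496.54
Solving the 2×2 system: x ≈ 64.2, y ≈ 113.6 km.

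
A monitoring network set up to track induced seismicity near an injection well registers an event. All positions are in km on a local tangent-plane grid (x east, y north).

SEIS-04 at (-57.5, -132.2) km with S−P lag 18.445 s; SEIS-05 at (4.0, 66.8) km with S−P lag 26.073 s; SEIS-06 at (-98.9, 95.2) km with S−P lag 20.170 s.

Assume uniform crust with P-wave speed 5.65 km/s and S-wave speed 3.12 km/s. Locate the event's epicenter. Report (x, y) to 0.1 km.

Distance from S−P lag: d = Δt · v_P v_S / (v_P − v_S) = Δt · (5.65·3.12)/(5.65−3.12) ≈ 6.9676·Δt.
So d_SEIS-04 = 128.52, d_SEIS-05 = 181.67, d_SEIS-06 = 140.54 km.
Circle about each station: (x + 57.5)² + (y + 132.2)² = 128.52²; (x − 4.0)² + (y − 66.8)² = 181.67²; (x + 98.9)² + (y − 95.2)² = 140.54².
Subtracting pairs of circle equations eliminates x²+y² and gives linear equations (the radical axes):
123.0 x + 398.0 y = -32791.45
-82.8 x + 454.8 y = -5172.94
Solving the 2×2 system: x ≈ -144.6, y ≈ -37.7 km.
Check against SEIS-04 (with the unrounded x, y): √((x + 57.5)²+(y + 132.2)²) = 128.52 ≈ 128.52 km. ✓

-144.6 km east, -37.7 km north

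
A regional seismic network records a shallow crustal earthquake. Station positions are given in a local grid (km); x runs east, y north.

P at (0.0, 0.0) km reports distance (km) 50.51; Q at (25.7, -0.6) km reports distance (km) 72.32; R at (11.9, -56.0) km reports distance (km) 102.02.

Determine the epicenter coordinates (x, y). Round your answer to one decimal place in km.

-38.5 km east, 32.7 km north

Circle about each station: x² + y² = 50.51²; (x − 25.7)² + (y + 0.6)² = 72.32²; (x − 11.9)² + (y + 56.0)² = 102.02².
Subtracting the P equation from the Q and R equations removes the quadratic terms:
51.4 x − 1.2 y = -2018.07
23.8 x − 112.0 y = -4579.21
Solving the 2×2 system: x ≈ -38.5, y ≈ 32.7 km.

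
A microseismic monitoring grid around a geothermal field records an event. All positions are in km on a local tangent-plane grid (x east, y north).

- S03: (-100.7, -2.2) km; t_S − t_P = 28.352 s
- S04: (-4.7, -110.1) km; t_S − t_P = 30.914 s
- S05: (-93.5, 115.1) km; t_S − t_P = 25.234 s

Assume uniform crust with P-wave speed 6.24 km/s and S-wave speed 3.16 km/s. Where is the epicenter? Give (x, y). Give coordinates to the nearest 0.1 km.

Distance from S−P lag: d = Δt · v_P v_S / (v_P − v_S) = Δt · (6.24·3.16)/(6.24−3.16) ≈ 6.4021·Δt.
So d_S03 = 181.51, d_S04 = 197.91, d_S05 = 161.55 km.
Circle about each station: (x + 100.7)² + (y + 2.2)² = 181.51²; (x + 4.7)² + (y + 110.1)² = 197.91²; (x + 93.5)² + (y − 115.1)² = 161.55².
Subtracting the S03 equation from the S04 and S05 equations removes the quadratic terms:
192.0 x − 215.8 y = -4223.72
14.4 x + 234.6 y = 18692.41
Solving the 2×2 system: x ≈ 63.2, y ≈ 75.8 km.
Check against S03 (with the unrounded x, y): √((x + 100.7)²+(y + 2.2)²) = 181.51 ≈ 181.51 km. ✓

63.2 km east, 75.8 km north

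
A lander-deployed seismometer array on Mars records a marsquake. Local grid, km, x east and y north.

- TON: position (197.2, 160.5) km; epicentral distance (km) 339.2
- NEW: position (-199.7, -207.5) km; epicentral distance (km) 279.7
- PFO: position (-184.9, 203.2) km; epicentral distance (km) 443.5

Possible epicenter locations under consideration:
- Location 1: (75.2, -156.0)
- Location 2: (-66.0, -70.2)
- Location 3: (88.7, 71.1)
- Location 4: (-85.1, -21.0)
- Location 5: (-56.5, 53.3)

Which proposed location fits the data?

For each candidate, compare |candidate − station| to the reported distance:
Location 1: residuals TON 0.0, NEW 0.0, PFO 0.0 → max 0.0 km
Location 2: residuals TON 10.8, NEW 88.1, PFO 145.4 → max 145.4 km
Location 3: residuals TON 198.6, NEW 121.3, PFO 139.7 → max 198.6 km
Location 4: residuals TON 3.6, NEW 60.8, PFO 198.1 → max 198.1 km
Location 5: residuals TON 63.8, NEW 17.8, PFO 246.1 → max 246.1 km
Only Location 1 has all residuals ≈ 0.

Location 1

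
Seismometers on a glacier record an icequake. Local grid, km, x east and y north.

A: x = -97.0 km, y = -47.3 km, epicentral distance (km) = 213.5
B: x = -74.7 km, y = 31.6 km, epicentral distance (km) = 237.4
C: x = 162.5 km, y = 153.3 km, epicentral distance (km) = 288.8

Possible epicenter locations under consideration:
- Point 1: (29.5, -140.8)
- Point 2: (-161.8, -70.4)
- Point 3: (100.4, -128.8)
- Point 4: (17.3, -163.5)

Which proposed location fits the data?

For each candidate, compare |candidate − station| to the reported distance:
Point 1: residuals A 56.2, B 36.0, C 34.0 → max 56.2 km
Point 2: residuals A 144.7, B 103.3, C 105.2 → max 144.7 km
Point 3: residuals A 0.1, B 0.1, C 0.1 → max 0.1 km
Point 4: residuals A 50.5, B 21.7, C 59.7 → max 59.7 km
Only Point 3 has all residuals ≈ 0.

Point 3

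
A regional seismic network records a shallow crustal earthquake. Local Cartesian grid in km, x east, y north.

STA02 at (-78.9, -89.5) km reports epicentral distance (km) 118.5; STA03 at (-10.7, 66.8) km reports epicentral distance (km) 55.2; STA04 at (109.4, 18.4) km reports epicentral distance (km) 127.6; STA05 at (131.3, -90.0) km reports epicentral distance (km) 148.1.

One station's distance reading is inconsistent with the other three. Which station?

STA05

Solve using three stations at a time. Using STA02, STA03, STA04 (subtract circle equations pairwise → linear system) gives (x, y) ≈ (-18.0, 12.1).
Distances from that point to each station vs reported:
  STA02: calculated 118.5 vs reported 118.5 → residual 0.0 km
  STA03: calculated 55.1 vs reported 55.2 → residual 0.1 km
  STA04: calculated 127.6 vs reported 127.6 → residual 0.0 km
  STA05: calculated 180.9 vs reported 148.1 → residual 32.8 km
STA02, STA03, STA04 are mutually consistent (residuals ≈ 0); STA05 is off by 32.8 km.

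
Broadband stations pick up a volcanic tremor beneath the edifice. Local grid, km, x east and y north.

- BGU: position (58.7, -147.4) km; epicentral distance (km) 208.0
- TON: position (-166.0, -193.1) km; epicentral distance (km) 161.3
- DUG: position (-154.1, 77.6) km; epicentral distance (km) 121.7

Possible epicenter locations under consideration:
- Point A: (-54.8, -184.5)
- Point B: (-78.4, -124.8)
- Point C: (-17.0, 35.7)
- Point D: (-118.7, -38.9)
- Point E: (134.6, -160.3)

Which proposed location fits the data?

Point D

For each candidate, compare |candidate − station| to the reported distance:
Point A: residuals BGU 88.6, TON 49.8, DUG 158.6 → max 158.6 km
Point B: residuals BGU 69.0, TON 50.2, DUG 94.4 → max 94.4 km
Point C: residuals BGU 9.9, TON 111.7, DUG 21.7 → max 111.7 km
Point D: residuals BGU 0.1, TON 0.0, DUG 0.1 → max 0.1 km
Point E: residuals BGU 131.0, TON 141.1, DUG 252.4 → max 252.4 km
Only Point D has all residuals ≈ 0.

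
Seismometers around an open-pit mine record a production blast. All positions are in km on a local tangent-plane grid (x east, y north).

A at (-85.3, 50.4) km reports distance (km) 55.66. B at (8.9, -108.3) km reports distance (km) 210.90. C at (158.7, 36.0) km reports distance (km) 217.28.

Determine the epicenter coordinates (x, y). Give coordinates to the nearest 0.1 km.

-50.7 km east, 94.0 km north

Circle about each station: (x + 85.3)² + (y − 50.4)² = 55.66²; (x − 8.9)² + (y + 108.3)² = 210.90²; (x − 158.7)² + (y − 36.0)² = 217.28².
Subtracting the A equation from the B and C equations removes the quadratic terms:
188.4 x − 317.4 y = -39388.92
488.0 x − 28.8 y = -27447.12
Solving the 2×2 system: x ≈ -50.7, y ≈ 94.0 km.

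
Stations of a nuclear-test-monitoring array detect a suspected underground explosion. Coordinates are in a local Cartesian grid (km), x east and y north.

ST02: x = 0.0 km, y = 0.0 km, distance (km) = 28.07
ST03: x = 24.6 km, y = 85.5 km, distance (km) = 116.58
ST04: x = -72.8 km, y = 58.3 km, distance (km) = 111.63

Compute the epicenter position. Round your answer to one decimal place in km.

x ≈ -2.0 km, y ≈ -28.0 km

Circle about each station: x² + y² = 28.07²; (x − 24.6)² + (y − 85.5)² = 116.58²; (x + 72.8)² + (y − 58.3)² = 111.63².
Subtracting the ST02 equation from the ST03 and ST04 equations removes the quadratic terms:
49.2 x + 171.0 y = -4887.56
-145.6 x + 116.6 y = -2974.60
Solving the 2×2 system: x ≈ -2.0, y ≈ -28.0 km.
Check against ST02 (with the unrounded x, y): √(x²+y²) = 28.08 ≈ 28.07 km. ✓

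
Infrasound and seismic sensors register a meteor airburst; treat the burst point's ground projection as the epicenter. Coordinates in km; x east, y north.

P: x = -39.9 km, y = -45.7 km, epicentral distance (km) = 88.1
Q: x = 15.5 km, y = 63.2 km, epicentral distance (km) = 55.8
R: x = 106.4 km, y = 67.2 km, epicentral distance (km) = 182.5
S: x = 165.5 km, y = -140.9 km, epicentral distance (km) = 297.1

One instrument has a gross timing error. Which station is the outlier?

Solve using three stations at a time. Using P, R, S (subtract circle equations pairwise → linear system) gives (x, y) ≈ (-73.4, 35.8).
Distances from that point to each station vs reported:
  P: calculated 88.1 vs reported 88.1 → residual 0.0 km
  Q: calculated 93.0 vs reported 55.8 → residual 37.2 km
  R: calculated 182.5 vs reported 182.5 → residual 0.0 km
  S: calculated 297.1 vs reported 297.1 → residual 0.0 km
P, R, S are mutually consistent (residuals ≈ 0); Q is off by 37.2 km.

Q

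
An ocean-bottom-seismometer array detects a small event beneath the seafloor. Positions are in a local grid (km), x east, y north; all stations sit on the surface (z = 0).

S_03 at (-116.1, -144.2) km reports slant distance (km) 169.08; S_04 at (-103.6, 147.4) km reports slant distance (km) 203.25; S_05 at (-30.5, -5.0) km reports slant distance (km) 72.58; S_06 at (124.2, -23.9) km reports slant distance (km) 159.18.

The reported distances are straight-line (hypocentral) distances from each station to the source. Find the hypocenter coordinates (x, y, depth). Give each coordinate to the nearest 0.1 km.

x ≈ -19.2 km, y ≈ -24.1 km, depth ≈ 69.1 km

Each station gives a sphere (x−x_i)² + (y−y_i)² + z² = d_i² (stations at z=0).
Subtracting the S_03 sphere from S_04 and S_05: z² cancels, leaving linear equations in x and y:
25.0 x + 583.2 y = -14535.65
171.2 x + 278.4 y = -9997.41
Solving: x ≈ -19.204, y ≈ -24.101 km (keep extra digits for the depth step; rounded: -19.2, -24.1).
Then from the S_03 sphere: z² = 169.08² − (x + 116.1)² − (y + 144.2)² with x = -19.204, y = -24.101, so z ≈ 69.105 ≈ 69.1 km.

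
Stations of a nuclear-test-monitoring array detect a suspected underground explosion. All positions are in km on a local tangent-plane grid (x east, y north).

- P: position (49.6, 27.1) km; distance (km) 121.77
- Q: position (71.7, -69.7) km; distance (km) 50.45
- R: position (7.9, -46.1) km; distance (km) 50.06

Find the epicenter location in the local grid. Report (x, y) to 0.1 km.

(26.7, -92.5)

Circle about each station: (x − 49.6)² + (y − 27.1)² = 121.77²; (x − 71.7)² + (y + 69.7)² = 50.45²; (x − 7.9)² + (y + 46.1)² = 50.06².
Subtracting pairs of circle equations eliminates x²+y² and gives linear equations (the radical axes):
44.2 x − 193.6 y = 19087.14
-83.4 x − 146.4 y = 11314.98
Solving the 2×2 system: x ≈ 26.7, y ≈ -92.5 km.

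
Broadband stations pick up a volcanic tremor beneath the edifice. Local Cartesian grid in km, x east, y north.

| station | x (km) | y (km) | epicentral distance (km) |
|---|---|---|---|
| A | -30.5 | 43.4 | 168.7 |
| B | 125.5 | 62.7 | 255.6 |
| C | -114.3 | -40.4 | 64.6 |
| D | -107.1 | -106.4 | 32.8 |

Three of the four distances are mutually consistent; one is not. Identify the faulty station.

Solve using three stations at a time. Using B, C, D (subtract circle equations pairwise → linear system) gives (x, y) ≈ (-77.1, -93.2).
Distances from that point to each station vs reported:
  A: calculated 144.3 vs reported 168.7 → residual 24.4 km
  B: calculated 255.6 vs reported 255.6 → residual 0.0 km
  C: calculated 64.6 vs reported 64.6 → residual 0.0 km
  D: calculated 32.8 vs reported 32.8 → residual 0.0 km
B, C, D are mutually consistent (residuals ≈ 0); A is off by 24.4 km.

A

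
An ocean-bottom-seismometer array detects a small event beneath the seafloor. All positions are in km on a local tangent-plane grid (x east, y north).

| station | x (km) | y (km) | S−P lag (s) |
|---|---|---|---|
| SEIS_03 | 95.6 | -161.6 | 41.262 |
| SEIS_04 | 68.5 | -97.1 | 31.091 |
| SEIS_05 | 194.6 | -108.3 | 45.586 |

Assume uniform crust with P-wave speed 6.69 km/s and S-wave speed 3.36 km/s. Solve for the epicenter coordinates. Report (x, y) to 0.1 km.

Distance from S−P lag: d = Δt · v_P v_S / (v_P − v_S) = Δt · (6.69·3.36)/(6.69−3.36) ≈ 6.7503·Δt.
So d_SEIS_03 = 278.53, d_SEIS_04 = 209.87, d_SEIS_05 = 307.72 km.
Circle about each station: (x − 95.6)² + (y + 161.6)² = 278.53²; (x − 68.5)² + (y + 97.1)² = 209.87²; (x − 194.6)² + (y + 108.3)² = 307.72².
Subtracting the SEIS_03 equation from the SEIS_04 and SEIS_05 equations removes the quadratic terms:
-54.2 x + 129.0 y = 12400.28
198.0 x + 106.6 y = -2768.51
Solving the 2×2 system: x ≈ -53.6, y ≈ 73.6 km.
Check against SEIS_03 (with the unrounded x, y): √((x − 95.6)²+(y + 161.6)²) = 278.54 ≈ 278.53 km. ✓

x ≈ -53.6 km, y ≈ 73.6 km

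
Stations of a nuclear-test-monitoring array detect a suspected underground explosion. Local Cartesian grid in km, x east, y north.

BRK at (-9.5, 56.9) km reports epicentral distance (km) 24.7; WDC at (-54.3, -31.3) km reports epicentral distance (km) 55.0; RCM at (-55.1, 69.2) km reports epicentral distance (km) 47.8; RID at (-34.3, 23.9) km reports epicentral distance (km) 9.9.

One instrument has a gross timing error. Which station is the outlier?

BRK

Solve using three stations at a time. Using WDC, RCM, RID (subtract circle equations pairwise → linear system) gives (x, y) ≈ (-44.0, 22.7).
Distances from that point to each station vs reported:
  BRK: calculated 48.6 vs reported 24.7 → residual 23.9 km
  WDC: calculated 55.0 vs reported 55.0 → residual 0.0 km
  RCM: calculated 47.8 vs reported 47.8 → residual 0.0 km
  RID: calculated 9.8 vs reported 9.9 → residual 0.1 km
WDC, RCM, RID are mutually consistent (residuals ≈ 0); BRK is off by 23.9 km.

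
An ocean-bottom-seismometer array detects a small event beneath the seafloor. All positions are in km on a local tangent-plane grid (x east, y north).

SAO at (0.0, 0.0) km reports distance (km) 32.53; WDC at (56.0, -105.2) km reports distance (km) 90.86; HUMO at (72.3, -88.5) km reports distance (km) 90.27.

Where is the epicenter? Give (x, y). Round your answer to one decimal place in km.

1.5 km east, -32.5 km north

Circle about each station: x² + y² = 32.53²; (x − 56.0)² + (y + 105.2)² = 90.86²; (x − 72.3)² + (y + 88.5)² = 90.27².
Subtracting the SAO equation from the WDC and HUMO equations removes the quadratic terms:
112.0 x − 210.4 y = 7005.70
144.6 x − 177.0 y = 5969.07
Solving the 2×2 system: x ≈ 1.5, y ≈ -32.5 km.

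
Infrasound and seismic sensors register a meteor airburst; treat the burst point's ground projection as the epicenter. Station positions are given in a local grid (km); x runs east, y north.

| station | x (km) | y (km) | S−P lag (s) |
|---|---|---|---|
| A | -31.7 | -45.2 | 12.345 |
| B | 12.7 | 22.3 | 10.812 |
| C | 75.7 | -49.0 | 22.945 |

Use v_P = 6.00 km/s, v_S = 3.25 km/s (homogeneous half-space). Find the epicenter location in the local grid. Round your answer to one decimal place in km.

x ≈ -62.6 km, y ≈ 36.7 km

Distance from S−P lag: d = Δt · v_P v_S / (v_P − v_S) = Δt · (6.00·3.25)/(6.00−3.25) ≈ 7.0909·Δt.
So d_A = 87.54, d_B = 76.67, d_C = 162.70 km.
Circle about each station: (x + 31.7)² + (y + 45.2)² = 87.54²; (x − 12.7)² + (y − 22.3)² = 76.67²; (x − 75.7)² + (y + 49.0)² = 162.70².
Subtracting the A equation from the B and C equations removes the quadratic terms:
88.8 x + 135.0 y = -604.39
214.8 x − 7.6 y = -13724.48
Solving the 2×2 system: x ≈ -62.6, y ≈ 36.7 km.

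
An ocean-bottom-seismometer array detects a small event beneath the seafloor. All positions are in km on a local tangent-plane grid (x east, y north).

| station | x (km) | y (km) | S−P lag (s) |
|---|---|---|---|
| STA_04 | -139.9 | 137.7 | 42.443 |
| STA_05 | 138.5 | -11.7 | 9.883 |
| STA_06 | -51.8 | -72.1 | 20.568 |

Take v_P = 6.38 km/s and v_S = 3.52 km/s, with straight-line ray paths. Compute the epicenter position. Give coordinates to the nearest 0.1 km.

Distance from S−P lag: d = Δt · v_P v_S / (v_P − v_S) = Δt · (6.38·3.52)/(6.38−3.52) ≈ 7.8523·Δt.
So d_STA_04 = 333.28, d_STA_05 = 77.60, d_STA_06 = 161.51 km.
Circle about each station: (x + 139.9)² + (y − 137.7)² = 333.28²; (x − 138.5)² + (y + 11.7)² = 77.60²; (x + 51.8)² + (y + 72.1)² = 161.51².
Subtracting the STA_04 equation from the STA_05 and STA_06 equations removes the quadratic terms:
556.8 x − 298.8 y = 85839.64
176.2 x − 419.6 y = 54338.43
Solving the 2×2 system: x ≈ 109.3, y ≈ -83.6 km.
Check against STA_04 (with the unrounded x, y): √((x + 139.9)²+(y − 137.7)²) = 333.28 ≈ 333.28 km. ✓

(109.3, -83.6)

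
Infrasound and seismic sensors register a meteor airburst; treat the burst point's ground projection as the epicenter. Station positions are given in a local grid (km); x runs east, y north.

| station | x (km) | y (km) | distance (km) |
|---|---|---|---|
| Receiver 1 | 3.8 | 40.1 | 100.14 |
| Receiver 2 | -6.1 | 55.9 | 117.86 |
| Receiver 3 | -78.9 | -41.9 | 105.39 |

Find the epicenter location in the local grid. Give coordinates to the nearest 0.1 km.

25.3 km east, -57.7 km north

Circle about each station: (x − 3.8)² + (y − 40.1)² = 100.14²; (x + 6.1)² + (y − 55.9)² = 117.86²; (x + 78.9)² + (y + 41.9)² = 105.39².
Subtracting pairs of circle equations eliminates x²+y² and gives linear equations (the radical axes):
-19.8 x + 31.6 y = -2323.39
-165.4 x − 164.0 y = 5279.34
Solving the 2×2 system: x ≈ 25.3, y ≈ -57.7 km.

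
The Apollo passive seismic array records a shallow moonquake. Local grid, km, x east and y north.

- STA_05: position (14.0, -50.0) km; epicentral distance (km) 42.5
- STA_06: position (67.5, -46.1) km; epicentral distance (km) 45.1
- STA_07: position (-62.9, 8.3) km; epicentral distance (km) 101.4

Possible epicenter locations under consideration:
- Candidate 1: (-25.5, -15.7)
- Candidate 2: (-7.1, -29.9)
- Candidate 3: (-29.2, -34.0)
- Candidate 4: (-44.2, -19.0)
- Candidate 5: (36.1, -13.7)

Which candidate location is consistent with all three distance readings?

For each candidate, compare |candidate − station| to the reported distance:
Candidate 1: residuals STA_05 9.8, STA_06 52.7, STA_07 57.0 → max 57.0 km
Candidate 2: residuals STA_05 13.4, STA_06 31.2, STA_07 33.8 → max 33.8 km
Candidate 3: residuals STA_05 3.6, STA_06 52.4, STA_07 47.3 → max 52.4 km
Candidate 4: residuals STA_05 23.4, STA_06 69.8, STA_07 68.3 → max 69.8 km
Candidate 5: residuals STA_05 0.0, STA_06 0.0, STA_07 0.0 → max 0.0 km
Only Candidate 5 has all residuals ≈ 0.

Candidate 5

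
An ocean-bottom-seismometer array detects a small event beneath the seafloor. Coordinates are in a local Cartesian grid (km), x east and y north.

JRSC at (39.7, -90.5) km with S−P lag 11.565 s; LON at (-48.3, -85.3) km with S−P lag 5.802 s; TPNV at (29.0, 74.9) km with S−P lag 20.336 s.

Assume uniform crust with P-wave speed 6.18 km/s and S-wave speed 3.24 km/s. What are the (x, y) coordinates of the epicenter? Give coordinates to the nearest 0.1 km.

Distance from S−P lag: d = Δt · v_P v_S / (v_P − v_S) = Δt · (6.18·3.24)/(6.18−3.24) ≈ 6.8106·Δt.
So d_JRSC = 78.76, d_LON = 39.52, d_TPNV = 138.50 km.
Circle about each station: (x − 39.7)² + (y + 90.5)² = 78.76²; (x + 48.3)² + (y + 85.3)² = 39.52²; (x − 29.0)² + (y − 74.9)² = 138.50².
Subtracting the JRSC equation from the LON and TPNV equations removes the quadratic terms:
-176.0 x + 10.4 y = 4483.95
-21.4 x + 330.8 y = -16294.44
Solving the 2×2 system: x ≈ -28.5, y ≈ -51.1 km.

x ≈ -28.5 km, y ≈ -51.1 km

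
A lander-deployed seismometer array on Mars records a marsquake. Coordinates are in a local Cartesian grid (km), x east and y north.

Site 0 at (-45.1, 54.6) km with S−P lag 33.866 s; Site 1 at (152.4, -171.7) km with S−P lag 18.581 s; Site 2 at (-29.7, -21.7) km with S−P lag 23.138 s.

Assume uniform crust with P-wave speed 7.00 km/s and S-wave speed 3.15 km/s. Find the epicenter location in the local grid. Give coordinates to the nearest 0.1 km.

Distance from S−P lag: d = Δt · v_P v_S / (v_P − v_S) = Δt · (7.00·3.15)/(7.00−3.15) ≈ 5.7273·Δt.
So d_Site 0 = 193.96, d_Site 1 = 106.42, d_Site 2 = 132.52 km.
Circle about each station: (x + 45.1)² + (y − 54.6)² = 193.96²; (x − 152.4)² + (y + 171.7)² = 106.42²; (x + 29.7)² + (y + 21.7)² = 132.52².
Subtracting the Site 0 equation from the Site 1 and Site 2 equations removes the quadratic terms:
395.0 x − 452.6 y = 73986.75
30.8 x − 152.6 y = 16396.74
Solving the 2×2 system: x ≈ 83.5, y ≈ -90.6 km.
Check against Site 0 (with the unrounded x, y): √((x + 45.1)²+(y − 54.6)²) = 193.96 ≈ 193.96 km. ✓

83.5 km east, -90.6 km north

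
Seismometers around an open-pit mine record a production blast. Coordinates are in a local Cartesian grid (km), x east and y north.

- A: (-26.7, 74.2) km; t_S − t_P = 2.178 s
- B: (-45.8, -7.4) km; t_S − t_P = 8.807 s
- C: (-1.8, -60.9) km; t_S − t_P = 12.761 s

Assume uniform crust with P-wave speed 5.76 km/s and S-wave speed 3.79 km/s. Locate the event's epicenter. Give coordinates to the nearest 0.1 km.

Distance from S−P lag: d = Δt · v_P v_S / (v_P − v_S) = Δt · (5.76·3.79)/(5.76−3.79) ≈ 11.0814·Δt.
So d_A = 24.14, d_B = 97.59, d_C = 141.41 km.
Circle about each station: (x + 26.7)² + (y − 74.2)² = 24.14²; (x + 45.8)² + (y + 7.4)² = 97.59²; (x + 1.8)² + (y + 60.9)² = 141.41².
Subtracting the A equation from the B and C equations removes the quadratic terms:
-38.2 x − 163.2 y = -13007.20
49.8 x − 270.2 y = -21920.53
Solving the 2×2 system: x ≈ -3.4, y ≈ 80.5 km.

-3.4 km east, 80.5 km north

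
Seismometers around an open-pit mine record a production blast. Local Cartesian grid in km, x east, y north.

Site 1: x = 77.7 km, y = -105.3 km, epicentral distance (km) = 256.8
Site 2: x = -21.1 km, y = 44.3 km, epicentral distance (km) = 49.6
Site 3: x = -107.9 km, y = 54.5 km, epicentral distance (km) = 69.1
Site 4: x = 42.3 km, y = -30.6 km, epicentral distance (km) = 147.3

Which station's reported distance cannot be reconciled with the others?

Solve using three stations at a time. Using Site 2, Site 3, Site 4 (subtract circle equations pairwise → linear system) gives (x, y) ≈ (-46.8, 86.7).
Distances from that point to each station vs reported:
  Site 1: calculated 228.8 vs reported 256.8 → residual 28.0 km
  Site 2: calculated 49.6 vs reported 49.6 → residual 0.0 km
  Site 3: calculated 69.1 vs reported 69.1 → residual 0.0 km
  Site 4: calculated 147.3 vs reported 147.3 → residual 0.0 km
Site 2, Site 3, Site 4 are mutually consistent (residuals ≈ 0); Site 1 is off by 28.0 km.

Site 1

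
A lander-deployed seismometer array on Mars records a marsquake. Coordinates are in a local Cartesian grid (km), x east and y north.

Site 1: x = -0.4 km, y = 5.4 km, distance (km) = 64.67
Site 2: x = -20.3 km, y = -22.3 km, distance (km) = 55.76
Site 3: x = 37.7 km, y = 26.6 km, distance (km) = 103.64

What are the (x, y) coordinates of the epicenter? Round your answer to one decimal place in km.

(-64.8, 11.3)

Circle about each station: (x + 0.4)² + (y − 5.4)² = 64.67²; (x + 20.3)² + (y + 22.3)² = 55.76²; (x − 37.7)² + (y − 26.6)² = 103.64².
Subtracting the Site 1 equation from the Site 2 and Site 3 equations removes the quadratic terms:
-39.8 x − 55.4 y = 1953.09
76.2 x + 42.4 y = -4459.51
Solving the 2×2 system: x ≈ -64.8, y ≈ 11.3 km.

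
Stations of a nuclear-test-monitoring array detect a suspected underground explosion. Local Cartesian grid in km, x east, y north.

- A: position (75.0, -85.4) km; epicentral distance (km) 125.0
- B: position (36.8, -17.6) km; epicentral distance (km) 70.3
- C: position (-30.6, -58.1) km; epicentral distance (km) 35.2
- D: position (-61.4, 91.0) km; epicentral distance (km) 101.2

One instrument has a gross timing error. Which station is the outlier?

D

Solve using three stations at a time. Using A, B, C (subtract circle equations pairwise → linear system) gives (x, y) ≈ (-33.3, -23.0).
Distances from that point to each station vs reported:
  A: calculated 125.0 vs reported 125.0 → residual 0.0 km
  B: calculated 70.3 vs reported 70.3 → residual 0.0 km
  C: calculated 35.2 vs reported 35.2 → residual 0.0 km
  D: calculated 117.4 vs reported 101.2 → residual 16.2 km
A, B, C are mutually consistent (residuals ≈ 0); D is off by 16.2 km.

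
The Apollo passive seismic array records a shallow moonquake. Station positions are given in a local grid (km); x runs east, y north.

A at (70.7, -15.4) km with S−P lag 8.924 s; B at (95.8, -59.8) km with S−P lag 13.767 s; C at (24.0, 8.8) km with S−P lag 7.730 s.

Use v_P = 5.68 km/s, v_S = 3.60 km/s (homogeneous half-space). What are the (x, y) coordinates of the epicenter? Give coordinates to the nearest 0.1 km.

(65.9, 72.2)

Distance from S−P lag: d = Δt · v_P v_S / (v_P − v_S) = Δt · (5.68·3.60)/(5.68−3.60) ≈ 9.8308·Δt.
So d_A = 87.73, d_B = 135.34, d_C = 75.99 km.
Circle about each station: (x − 70.7)² + (y + 15.4)² = 87.73²; (x − 95.8)² + (y + 59.8)² = 135.34²; (x − 24.0)² + (y − 8.8)² = 75.99².
Subtracting the A equation from the B and C equations removes the quadratic terms:
50.2 x − 88.8 y = -3102.33
-93.4 x + 48.4 y = -2660.14
Solving the 2×2 system: x ≈ 65.9, y ≈ 72.2 km.
Check against A (with the unrounded x, y): √((x − 70.7)²+(y + 15.4)²) = 87.71 ≈ 87.73 km. ✓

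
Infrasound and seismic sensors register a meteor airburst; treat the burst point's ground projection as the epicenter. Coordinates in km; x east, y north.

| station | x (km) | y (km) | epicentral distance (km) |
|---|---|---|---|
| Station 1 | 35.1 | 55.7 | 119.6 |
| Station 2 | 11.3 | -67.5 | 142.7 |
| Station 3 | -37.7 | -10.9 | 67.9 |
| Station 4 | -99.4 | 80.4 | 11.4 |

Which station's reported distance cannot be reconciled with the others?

Solve using three stations at a time. Using Station 1, Station 2, Station 3 (subtract circle equations pairwise → linear system) gives (x, y) ≈ (-83.3, 39.3).
Distances from that point to each station vs reported:
  Station 1: calculated 119.5 vs reported 119.6 → residual 0.1 km
  Station 2: calculated 142.7 vs reported 142.7 → residual 0.0 km
  Station 3: calculated 67.8 vs reported 67.9 → residual 0.1 km
  Station 4: calculated 44.2 vs reported 11.4 → residual 32.8 km
Station 1, Station 2, Station 3 are mutually consistent (residuals ≈ 0); Station 4 is off by 32.8 km.

Station 4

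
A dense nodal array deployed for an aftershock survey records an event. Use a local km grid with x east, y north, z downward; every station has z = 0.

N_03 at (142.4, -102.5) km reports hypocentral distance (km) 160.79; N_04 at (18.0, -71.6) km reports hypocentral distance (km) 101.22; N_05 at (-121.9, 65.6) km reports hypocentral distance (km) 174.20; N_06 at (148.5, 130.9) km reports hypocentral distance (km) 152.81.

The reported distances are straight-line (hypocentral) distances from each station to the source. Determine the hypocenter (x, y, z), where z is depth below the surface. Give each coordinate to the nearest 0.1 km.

Each station gives a sphere (x−x_i)² + (y−y_i)² + z² = d_i² (stations at z=0).
Subtracting the N_03 sphere from N_04 and N_05: z² cancels, leaving linear equations in x and y:
-248.8 x + 61.8 y = -9725.51
-528.6 x + 336.2 y = -16113.26
Solving: x ≈ 44.605, y ≈ 22.204 km (keep extra digits for the depth step; rounded: 44.6, 22.2).
Then from the N_03 sphere: z² = 160.79² − (x − 142.4)² − (y + 102.5)² with x = 44.605, y = 22.204, so z ≈ 27.175 ≈ 27.2 km.

x ≈ 44.6 km, y ≈ 22.2 km, depth ≈ 27.2 km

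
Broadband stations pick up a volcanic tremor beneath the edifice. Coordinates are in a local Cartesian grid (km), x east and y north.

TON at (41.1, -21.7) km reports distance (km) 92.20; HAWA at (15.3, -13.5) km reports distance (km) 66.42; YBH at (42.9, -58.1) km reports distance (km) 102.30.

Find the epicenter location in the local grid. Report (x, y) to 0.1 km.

(-51.0, -17.5)

Circle about each station: (x − 41.1)² + (y + 21.7)² = 92.20²; (x − 15.3)² + (y + 13.5)² = 66.42²; (x − 42.9)² + (y + 58.1)² = 102.30².
Subtracting pairs of circle equations eliminates x²+y² and gives linear equations (the radical axes):
-51.6 x + 16.4 y = 2345.46
3.6 x − 72.8 y = 1091.47
Solving the 2×2 system: x ≈ -51.0, y ≈ -17.5 km.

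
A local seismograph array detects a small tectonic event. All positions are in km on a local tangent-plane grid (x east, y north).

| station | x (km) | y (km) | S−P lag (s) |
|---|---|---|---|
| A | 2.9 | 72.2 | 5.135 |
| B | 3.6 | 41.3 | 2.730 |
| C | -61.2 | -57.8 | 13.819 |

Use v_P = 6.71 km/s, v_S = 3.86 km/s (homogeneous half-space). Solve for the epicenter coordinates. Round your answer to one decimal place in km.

(26.6, 32.0)

Distance from S−P lag: d = Δt · v_P v_S / (v_P − v_S) = Δt · (6.71·3.86)/(6.71−3.86) ≈ 9.0879·Δt.
So d_A = 46.67, d_B = 24.81, d_C = 125.59 km.
Circle about each station: (x − 2.9)² + (y − 72.2)² = 46.67²; (x − 3.6)² + (y − 41.3)² = 24.81²; (x + 61.2)² + (y + 57.8)² = 125.59².
Subtracting pairs of circle equations eliminates x²+y² and gives linear equations (the radical axes):
1.4 x − 61.8 y = -1940.05
-128.2 x − 260.0 y = -11729.73
Solving the 2×2 system: x ≈ 26.6, y ≈ 32.0 km.
Check against A (with the unrounded x, y): √((x − 2.9)²+(y − 72.2)²) = 46.67 ≈ 46.67 km. ✓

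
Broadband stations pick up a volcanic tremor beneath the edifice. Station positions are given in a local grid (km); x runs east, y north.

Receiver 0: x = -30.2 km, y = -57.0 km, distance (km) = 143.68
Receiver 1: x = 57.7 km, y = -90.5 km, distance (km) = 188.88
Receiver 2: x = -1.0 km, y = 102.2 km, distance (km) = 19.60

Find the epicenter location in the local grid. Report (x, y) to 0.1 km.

Circle about each station: (x + 30.2)² + (y + 57.0)² = 143.68²; (x − 57.7)² + (y + 90.5)² = 188.88²; (x + 1.0)² + (y − 102.2)² = 19.60².
Subtracting pairs of circle equations eliminates x²+y² and gives linear equations (the radical axes):
175.8 x − 67.0 y = -7673.21
58.4 x + 318.4 y = 26544.58
Solving the 2×2 system: x ≈ -11.1, y ≈ 85.4 km.

x ≈ -11.1 km, y ≈ 85.4 km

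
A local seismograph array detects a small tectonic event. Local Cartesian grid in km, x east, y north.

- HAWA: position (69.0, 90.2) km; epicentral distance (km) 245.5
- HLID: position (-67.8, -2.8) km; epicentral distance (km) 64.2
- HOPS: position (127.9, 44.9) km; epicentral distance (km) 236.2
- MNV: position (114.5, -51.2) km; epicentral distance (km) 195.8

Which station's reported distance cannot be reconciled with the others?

HAWA

Solve using three stations at a time. Using HLID, HOPS, MNV (subtract circle equations pairwise → linear system) gives (x, y) ≈ (-80.8, -65.8).
Distances from that point to each station vs reported:
  HAWA: calculated 216.3 vs reported 245.5 → residual 29.2 km
  HLID: calculated 64.3 vs reported 64.2 → residual 0.1 km
  HOPS: calculated 236.2 vs reported 236.2 → residual 0.0 km
  MNV: calculated 195.8 vs reported 195.8 → residual 0.0 km
HLID, HOPS, MNV are mutually consistent (residuals ≈ 0); HAWA is off by 29.2 km.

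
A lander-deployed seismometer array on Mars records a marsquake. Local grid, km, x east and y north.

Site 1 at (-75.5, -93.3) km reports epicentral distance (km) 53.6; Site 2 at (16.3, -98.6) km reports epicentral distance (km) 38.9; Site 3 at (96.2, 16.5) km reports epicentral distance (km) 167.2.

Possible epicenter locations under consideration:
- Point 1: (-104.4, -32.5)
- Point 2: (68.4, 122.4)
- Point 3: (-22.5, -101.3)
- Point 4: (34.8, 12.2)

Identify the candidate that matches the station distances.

Point 3

For each candidate, compare |candidate − station| to the reported distance:
Point 1: residuals Site 1 13.7, Site 2 98.7, Site 3 39.3 → max 98.7 km
Point 2: residuals Site 1 205.7, Site 2 188.2, Site 3 57.7 → max 205.7 km
Point 3: residuals Site 1 0.0, Site 2 0.0, Site 3 0.0 → max 0.0 km
Point 4: residuals Site 1 99.0, Site 2 73.4, Site 3 105.6 → max 105.6 km
Only Point 3 has all residuals ≈ 0.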